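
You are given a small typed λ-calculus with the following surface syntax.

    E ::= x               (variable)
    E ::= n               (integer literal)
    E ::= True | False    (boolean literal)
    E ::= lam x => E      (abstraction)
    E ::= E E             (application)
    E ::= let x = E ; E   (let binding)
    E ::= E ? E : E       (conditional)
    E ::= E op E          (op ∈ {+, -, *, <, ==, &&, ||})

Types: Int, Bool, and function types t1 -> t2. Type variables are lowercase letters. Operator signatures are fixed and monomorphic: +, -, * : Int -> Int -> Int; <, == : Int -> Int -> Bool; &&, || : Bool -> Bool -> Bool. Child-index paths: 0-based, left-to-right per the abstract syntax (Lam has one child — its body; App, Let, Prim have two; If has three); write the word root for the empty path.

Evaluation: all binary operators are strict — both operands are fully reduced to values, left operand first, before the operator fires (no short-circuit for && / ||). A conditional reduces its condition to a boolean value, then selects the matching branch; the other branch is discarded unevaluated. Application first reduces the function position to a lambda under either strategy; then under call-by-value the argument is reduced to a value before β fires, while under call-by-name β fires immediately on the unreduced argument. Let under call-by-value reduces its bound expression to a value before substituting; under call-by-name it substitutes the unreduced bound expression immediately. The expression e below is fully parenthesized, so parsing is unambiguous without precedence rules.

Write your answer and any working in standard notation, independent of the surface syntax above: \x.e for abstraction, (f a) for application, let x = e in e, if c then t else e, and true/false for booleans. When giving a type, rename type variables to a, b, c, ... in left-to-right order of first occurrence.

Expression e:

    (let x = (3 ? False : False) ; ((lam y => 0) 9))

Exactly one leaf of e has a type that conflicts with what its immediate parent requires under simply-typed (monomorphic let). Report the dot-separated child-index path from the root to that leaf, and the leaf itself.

Answer: 0.0 : 3

Derivation:
  unify Int ~ Bool
  FAIL: mismatch Int ~ Bool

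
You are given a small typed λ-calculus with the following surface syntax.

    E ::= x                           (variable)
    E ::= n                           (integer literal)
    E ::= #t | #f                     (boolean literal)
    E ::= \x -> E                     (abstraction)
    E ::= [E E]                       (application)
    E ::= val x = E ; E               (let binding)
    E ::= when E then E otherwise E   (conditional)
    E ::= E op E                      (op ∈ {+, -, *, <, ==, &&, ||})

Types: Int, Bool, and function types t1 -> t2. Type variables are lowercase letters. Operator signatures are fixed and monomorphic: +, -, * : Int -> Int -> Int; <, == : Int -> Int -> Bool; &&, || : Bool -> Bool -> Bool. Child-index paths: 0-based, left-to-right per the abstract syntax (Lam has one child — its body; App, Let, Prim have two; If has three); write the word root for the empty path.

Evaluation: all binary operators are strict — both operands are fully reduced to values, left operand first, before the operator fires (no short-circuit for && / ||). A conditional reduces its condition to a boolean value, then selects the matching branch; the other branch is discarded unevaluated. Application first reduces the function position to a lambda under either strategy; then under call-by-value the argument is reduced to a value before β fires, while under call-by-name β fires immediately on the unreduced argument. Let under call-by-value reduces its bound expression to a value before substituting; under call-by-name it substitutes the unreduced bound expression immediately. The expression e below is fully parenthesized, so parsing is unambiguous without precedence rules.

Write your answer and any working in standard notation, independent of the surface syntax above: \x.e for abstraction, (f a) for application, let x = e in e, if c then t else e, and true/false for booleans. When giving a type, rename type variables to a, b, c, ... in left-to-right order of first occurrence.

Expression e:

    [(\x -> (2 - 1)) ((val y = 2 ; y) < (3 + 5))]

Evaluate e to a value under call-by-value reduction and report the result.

Trace:
step 0: ((\x.(2 - 1)) ((let y = 2 in y) < (3 + 5)))
step 1: [let@1.0] ((\x.(2 - 1)) (2 < (3 + 5)))
step 2: [delta@1.1] ((\x.(2 - 1)) (2 < 8))
step 3: [delta@1] ((\x.(2 - 1)) true)
step 4: [beta@root] (2 - 1)
step 5: [delta@root] 1

Answer: 1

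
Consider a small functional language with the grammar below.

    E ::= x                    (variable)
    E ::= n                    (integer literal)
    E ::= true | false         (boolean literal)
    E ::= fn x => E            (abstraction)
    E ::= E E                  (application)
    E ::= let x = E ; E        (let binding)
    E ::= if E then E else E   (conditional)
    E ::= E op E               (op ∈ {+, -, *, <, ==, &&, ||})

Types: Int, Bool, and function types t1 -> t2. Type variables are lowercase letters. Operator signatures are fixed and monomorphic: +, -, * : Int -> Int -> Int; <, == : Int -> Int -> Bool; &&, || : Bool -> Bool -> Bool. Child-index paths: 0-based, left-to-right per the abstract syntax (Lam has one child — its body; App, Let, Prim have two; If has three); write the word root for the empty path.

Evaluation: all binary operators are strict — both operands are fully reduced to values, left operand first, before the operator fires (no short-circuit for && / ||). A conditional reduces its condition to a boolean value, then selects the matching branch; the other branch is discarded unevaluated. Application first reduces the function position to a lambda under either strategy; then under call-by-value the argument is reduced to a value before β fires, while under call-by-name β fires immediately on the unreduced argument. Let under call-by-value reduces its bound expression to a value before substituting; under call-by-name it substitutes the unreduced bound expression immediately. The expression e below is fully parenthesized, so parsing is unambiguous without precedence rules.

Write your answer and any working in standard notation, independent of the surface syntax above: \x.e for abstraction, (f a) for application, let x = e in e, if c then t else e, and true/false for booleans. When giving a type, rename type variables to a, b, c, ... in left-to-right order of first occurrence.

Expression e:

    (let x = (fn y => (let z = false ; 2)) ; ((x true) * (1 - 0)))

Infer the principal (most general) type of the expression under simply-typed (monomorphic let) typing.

Trace:
let z : Bool
\y._ : a -> Int
let x : a -> Int
x : a -> Int
  unify a -> Int ~ Bool -> b
  unify a ~ Bool
  unify Int ~ b
_ _ : Int
  unify Int ~ Int
  unify Int ~ Int
  unify Int ~ Int
  unify Int ~ Int

Answer: Int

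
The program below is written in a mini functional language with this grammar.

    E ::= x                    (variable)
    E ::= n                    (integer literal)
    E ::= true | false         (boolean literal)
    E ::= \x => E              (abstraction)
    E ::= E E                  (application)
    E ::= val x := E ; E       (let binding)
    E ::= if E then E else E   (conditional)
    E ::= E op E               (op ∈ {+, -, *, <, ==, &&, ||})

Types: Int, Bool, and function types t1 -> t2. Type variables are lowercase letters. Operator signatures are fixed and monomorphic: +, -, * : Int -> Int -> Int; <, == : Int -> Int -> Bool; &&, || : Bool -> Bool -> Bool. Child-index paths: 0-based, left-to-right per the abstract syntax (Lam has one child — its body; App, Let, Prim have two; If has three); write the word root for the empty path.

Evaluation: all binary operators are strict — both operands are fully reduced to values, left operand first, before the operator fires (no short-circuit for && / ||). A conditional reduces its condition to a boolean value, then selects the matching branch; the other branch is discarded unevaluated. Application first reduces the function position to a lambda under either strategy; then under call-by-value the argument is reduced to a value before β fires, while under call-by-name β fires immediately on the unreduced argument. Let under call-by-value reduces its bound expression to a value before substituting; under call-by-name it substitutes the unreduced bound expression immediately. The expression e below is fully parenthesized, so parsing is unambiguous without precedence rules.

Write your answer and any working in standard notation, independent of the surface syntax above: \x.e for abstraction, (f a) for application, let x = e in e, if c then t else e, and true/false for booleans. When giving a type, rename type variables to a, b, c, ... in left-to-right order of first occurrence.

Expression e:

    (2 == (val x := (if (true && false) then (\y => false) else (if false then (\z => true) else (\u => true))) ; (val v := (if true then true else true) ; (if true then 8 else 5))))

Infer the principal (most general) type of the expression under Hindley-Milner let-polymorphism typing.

Trace:
  unify Int ~ Int
  unify Bool ~ Bool
  unify Bool ~ Bool
  unify Bool ~ Bool
\y._ : a -> Bool
  unify Bool ~ Bool
\z._ : b -> Bool
\u._ : c -> Bool
  unify b -> Bool ~ c -> Bool
  unify b ~ c
  unify Bool ~ Bool
  unify a -> Bool ~ c -> Bool
  unify a ~ c
  unify Bool ~ Bool
let x : forall. c -> Bool
  unify Bool ~ Bool
  unify Bool ~ Bool
let v : Bool
  unify Bool ~ Bool
  unify Int ~ Int
  unify Int ~ Int

Answer: Bool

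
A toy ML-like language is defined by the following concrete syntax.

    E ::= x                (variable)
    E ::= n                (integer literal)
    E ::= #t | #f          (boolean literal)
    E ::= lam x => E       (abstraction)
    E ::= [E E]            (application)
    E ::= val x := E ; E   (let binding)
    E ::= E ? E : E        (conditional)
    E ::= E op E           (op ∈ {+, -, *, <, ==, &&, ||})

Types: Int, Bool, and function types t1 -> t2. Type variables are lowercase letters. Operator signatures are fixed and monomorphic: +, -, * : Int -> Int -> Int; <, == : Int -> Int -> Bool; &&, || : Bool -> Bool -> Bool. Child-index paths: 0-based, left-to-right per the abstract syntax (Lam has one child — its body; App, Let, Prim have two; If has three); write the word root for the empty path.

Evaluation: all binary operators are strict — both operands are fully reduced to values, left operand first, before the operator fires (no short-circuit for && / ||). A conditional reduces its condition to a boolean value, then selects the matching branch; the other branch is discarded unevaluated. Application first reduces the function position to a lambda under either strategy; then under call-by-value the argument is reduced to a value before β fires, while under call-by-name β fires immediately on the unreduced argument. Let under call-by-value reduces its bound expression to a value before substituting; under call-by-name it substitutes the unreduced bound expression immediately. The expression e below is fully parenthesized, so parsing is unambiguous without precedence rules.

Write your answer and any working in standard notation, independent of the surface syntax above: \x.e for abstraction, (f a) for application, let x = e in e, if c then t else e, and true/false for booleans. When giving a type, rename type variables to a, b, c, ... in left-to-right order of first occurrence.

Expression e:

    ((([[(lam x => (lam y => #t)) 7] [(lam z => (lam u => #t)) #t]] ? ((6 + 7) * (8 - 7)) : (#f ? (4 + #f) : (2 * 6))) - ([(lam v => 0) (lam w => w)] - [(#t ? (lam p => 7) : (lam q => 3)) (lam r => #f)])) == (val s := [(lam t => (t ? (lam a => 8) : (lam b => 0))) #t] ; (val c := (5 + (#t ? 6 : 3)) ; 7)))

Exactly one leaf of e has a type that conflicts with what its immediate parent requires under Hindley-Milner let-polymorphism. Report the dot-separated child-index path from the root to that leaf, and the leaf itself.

Trace:
\y._ : b -> Bool
\x._ : a -> b -> Bool
  unify a -> b -> Bool ~ Int -> c
  unify a ~ Int
  unify b -> Bool ~ c
_ _ : b -> Bool
\u._ : e -> Bool
\z._ : d -> e -> Bool
  unify d -> e -> Bool ~ Bool -> f
  unify d ~ Bool
  unify e -> Bool ~ f
_ _ : e -> Bool
  unify b -> Bool ~ (e -> Bool) -> g
  unify b ~ e -> Bool
  unify Bool ~ g
_ _ : Bool
  unify Bool ~ Bool
  unify Int ~ Int
  unify Int ~ Int
  unify Int ~ Int
  unify Int ~ Int
  unify Int ~ Int
  unify Int ~ Int
  unify Bool ~ Bool
  unify Int ~ Int
  unify Bool ~ Int
  FAIL: mismatch Bool ~ Int

Answer: 0.0.2.1.1 : false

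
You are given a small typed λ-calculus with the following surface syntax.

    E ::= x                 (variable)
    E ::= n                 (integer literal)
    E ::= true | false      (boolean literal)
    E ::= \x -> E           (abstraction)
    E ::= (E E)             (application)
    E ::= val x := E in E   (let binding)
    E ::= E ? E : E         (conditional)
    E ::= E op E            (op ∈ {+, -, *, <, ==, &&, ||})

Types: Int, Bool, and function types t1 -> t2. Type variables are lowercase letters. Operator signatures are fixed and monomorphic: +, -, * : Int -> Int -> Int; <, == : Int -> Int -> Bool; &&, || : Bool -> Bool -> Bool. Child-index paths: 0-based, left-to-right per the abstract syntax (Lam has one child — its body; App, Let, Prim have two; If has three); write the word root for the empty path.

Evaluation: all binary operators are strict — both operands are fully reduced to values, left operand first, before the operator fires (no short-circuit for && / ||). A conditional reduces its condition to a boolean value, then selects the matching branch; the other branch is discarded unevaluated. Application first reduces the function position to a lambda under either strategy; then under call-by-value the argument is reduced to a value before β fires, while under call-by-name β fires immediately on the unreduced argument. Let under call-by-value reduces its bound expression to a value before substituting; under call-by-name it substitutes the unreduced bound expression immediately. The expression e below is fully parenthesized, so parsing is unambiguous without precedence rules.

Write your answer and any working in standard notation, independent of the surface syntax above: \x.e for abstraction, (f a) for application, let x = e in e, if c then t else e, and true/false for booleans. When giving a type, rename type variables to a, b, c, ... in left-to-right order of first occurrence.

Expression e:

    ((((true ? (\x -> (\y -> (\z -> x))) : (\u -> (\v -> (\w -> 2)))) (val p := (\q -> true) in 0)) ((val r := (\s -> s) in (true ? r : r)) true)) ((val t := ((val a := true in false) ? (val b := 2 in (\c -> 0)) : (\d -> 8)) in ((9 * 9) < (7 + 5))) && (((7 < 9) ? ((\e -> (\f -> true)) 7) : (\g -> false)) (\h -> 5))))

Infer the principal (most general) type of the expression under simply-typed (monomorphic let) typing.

Working:
  unify Bool ~ Bool
x : a
\z._ : c -> a
\y._ : b -> c -> a
\x._ : a -> b -> c -> a
\w._ : f -> Int
\v._ : e -> f -> Int
\u._ : d -> e -> f -> Int
  unify a -> b -> c -> a ~ d -> e -> f -> Int
  unify a ~ d
  unify b -> c -> d ~ e -> f -> Int
  unify b ~ e
  unify c -> d ~ f -> Int
  unify c ~ f
  unify d ~ Int
\q._ : g -> Bool
let p : g -> Bool
  unify Int -> e -> f -> Int ~ Int -> h
  unify Int ~ Int
  unify e -> f -> Int ~ h
_ _ : e -> f -> Int
s : i
\s._ : i -> i
let r : i -> i
  unify Bool ~ Bool
r : i -> i
r : i -> i
  unify i -> i ~ i -> i
  unify i ~ i
  unify i ~ i
  unify i -> i ~ Bool -> j
  unify i ~ Bool
  unify Bool ~ j
_ _ : Bool
  unify e -> f -> Int ~ Bool -> k
  unify e ~ Bool
  unify f -> Int ~ k
_ _ : f -> Int
let a : Bool
  unify Bool ~ Bool
let b : Int
\c._ : l -> Int
\d._ : m -> Int
  unify l -> Int ~ m -> Int
  unify l ~ m
  unify Int ~ Int
let t : m -> Int
  unify Int ~ Int
  unify Int ~ Int
  unify Int ~ Int
  unify Int ~ Int
  unify Int ~ Int
  unify Int ~ Int
  unify Bool ~ Bool
  unify Int ~ Int
  unify Int ~ Int
  unify Bool ~ Bool
\f._ : o -> Bool
\e._ : n -> o -> Bool
  unify n -> o -> Bool ~ Int -> p
  unify n ~ Int
  unify o -> Bool ~ p
_ _ : o -> Bool
\g._ : q -> Bool
  unify o -> Bool ~ q -> Bool
  unify o ~ q
  unify Bool ~ Bool
\h._ : r -> Int
  unify q -> Bool ~ (r -> Int) -> s
  unify q ~ r -> Int
  unify Bool ~ s
_ _ : Bool
  unify Bool ~ Bool
  unify f -> Int ~ Bool -> t
  unify f ~ Bool
  unify Int ~ t
_ _ : Int

Answer: Int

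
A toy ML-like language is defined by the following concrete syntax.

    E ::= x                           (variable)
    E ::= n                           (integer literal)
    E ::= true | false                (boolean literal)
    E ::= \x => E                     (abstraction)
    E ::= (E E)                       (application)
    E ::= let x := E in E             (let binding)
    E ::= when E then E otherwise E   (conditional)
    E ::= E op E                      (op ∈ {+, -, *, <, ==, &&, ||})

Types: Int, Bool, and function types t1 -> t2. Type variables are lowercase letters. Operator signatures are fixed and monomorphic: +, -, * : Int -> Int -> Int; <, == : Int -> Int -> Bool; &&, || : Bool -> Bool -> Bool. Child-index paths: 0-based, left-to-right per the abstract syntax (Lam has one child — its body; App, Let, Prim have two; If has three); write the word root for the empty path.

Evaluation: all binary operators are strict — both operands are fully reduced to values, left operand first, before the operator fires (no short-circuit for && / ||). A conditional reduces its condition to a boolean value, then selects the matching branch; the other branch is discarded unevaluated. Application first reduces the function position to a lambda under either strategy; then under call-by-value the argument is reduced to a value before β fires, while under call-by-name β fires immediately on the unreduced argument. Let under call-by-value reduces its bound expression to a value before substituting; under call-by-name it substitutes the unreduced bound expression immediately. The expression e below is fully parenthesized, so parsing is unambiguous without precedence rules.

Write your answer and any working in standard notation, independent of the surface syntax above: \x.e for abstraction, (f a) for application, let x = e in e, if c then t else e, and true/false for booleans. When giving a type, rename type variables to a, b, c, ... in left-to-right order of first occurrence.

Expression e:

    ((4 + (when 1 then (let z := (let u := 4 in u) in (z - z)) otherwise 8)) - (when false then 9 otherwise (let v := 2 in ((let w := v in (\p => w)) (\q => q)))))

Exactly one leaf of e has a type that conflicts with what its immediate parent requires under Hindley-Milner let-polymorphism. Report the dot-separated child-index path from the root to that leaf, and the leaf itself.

Answer: 0.1.0 : 1

Trace:
  unify Int ~ Int
  unify Int ~ Bool
  FAIL: mismatch Int ~ Bool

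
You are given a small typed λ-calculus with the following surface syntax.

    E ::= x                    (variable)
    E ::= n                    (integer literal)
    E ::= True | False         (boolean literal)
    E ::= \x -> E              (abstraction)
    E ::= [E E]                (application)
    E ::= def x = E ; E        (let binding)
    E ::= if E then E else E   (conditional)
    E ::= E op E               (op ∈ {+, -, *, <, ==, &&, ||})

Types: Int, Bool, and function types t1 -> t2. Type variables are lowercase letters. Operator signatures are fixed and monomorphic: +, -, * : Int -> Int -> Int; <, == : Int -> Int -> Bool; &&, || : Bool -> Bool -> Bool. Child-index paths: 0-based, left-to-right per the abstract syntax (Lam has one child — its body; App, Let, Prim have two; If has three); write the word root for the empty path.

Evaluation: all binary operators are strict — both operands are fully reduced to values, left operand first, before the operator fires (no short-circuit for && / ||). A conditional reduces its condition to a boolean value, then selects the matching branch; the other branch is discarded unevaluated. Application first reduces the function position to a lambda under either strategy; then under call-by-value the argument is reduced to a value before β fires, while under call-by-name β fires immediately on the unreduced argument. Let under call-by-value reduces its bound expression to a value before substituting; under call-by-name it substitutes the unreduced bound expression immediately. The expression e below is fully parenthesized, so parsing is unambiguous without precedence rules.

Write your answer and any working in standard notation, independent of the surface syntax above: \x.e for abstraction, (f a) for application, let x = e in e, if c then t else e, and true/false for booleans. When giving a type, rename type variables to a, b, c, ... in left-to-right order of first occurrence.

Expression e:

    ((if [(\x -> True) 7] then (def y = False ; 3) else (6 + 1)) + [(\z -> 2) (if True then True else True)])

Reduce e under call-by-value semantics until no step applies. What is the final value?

Answer: 5

Working:
step 0: ((if ((\x.true) 7) then (let y = false in 3) else (6 + 1)) + ((\z.2) (if true then true else true)))
step 1: [beta@0.0] ((if true then (let y = false in 3) else (6 + 1)) + ((\z.2) (if true then true else true)))
step 2: [if@0] ((let y = false in 3) + ((\z.2) (if true then true else true)))
step 3: [let@0] (3 + ((\z.2) (if true then true else true)))
step 4: [if@1.1] (3 + ((\z.2) true))
step 5: [beta@1] (3 + 2)
step 6: [delta@root] 5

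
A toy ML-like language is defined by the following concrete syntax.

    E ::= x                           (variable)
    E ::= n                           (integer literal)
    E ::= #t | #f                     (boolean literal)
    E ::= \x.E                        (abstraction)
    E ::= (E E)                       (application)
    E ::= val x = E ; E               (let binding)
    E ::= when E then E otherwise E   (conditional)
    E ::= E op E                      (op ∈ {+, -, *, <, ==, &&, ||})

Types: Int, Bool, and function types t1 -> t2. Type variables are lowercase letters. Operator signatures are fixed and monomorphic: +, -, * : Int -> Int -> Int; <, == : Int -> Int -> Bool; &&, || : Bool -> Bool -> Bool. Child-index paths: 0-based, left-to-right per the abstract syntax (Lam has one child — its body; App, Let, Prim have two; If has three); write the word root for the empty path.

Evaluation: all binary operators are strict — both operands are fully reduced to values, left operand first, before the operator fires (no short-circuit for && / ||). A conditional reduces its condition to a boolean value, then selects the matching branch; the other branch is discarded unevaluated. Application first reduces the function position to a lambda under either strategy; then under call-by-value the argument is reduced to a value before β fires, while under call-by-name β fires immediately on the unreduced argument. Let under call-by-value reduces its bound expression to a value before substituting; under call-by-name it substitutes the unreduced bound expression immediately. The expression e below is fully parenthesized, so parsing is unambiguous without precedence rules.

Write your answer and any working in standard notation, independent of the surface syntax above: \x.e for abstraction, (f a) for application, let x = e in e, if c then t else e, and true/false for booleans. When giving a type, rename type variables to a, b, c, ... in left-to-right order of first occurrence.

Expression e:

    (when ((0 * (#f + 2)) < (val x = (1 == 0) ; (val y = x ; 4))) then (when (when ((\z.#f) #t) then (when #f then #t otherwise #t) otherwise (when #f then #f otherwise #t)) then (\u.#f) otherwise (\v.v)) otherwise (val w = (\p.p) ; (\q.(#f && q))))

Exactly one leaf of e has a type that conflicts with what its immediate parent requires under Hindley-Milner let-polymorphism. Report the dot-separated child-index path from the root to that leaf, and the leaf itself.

Derivation:
  unify Int ~ Int
  unify Bool ~ Int
  FAIL: mismatch Bool ~ Int

Answer: 0.0.1.0 : false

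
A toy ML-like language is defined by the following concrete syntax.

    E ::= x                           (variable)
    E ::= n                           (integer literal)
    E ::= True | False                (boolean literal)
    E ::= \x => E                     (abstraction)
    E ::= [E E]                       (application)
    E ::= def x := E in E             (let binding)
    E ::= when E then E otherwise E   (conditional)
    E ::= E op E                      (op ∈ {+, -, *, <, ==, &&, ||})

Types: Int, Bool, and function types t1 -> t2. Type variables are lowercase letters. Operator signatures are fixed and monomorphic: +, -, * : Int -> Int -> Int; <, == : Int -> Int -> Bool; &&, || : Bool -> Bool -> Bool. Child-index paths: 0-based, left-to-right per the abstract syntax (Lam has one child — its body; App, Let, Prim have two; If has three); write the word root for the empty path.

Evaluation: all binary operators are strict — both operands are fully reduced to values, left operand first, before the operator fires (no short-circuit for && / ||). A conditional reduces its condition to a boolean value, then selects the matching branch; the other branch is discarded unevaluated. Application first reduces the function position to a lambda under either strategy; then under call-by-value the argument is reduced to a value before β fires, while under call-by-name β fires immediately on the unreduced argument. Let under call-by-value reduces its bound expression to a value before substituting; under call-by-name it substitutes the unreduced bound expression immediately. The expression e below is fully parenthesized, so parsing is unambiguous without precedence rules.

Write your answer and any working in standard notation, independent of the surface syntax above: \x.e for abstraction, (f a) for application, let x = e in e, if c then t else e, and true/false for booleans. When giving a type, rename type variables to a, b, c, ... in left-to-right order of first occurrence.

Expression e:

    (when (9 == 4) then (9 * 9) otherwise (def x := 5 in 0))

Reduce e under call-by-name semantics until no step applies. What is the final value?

Working:
step 0: (if (9 == 4) then (9 * 9) else (let x = 5 in 0))
step 1: [delta@0] (if false then (9 * 9) else (let x = 5 in 0))
step 2: [if@root] (let x = 5 in 0)
step 3: [let@root] 0

Answer: 0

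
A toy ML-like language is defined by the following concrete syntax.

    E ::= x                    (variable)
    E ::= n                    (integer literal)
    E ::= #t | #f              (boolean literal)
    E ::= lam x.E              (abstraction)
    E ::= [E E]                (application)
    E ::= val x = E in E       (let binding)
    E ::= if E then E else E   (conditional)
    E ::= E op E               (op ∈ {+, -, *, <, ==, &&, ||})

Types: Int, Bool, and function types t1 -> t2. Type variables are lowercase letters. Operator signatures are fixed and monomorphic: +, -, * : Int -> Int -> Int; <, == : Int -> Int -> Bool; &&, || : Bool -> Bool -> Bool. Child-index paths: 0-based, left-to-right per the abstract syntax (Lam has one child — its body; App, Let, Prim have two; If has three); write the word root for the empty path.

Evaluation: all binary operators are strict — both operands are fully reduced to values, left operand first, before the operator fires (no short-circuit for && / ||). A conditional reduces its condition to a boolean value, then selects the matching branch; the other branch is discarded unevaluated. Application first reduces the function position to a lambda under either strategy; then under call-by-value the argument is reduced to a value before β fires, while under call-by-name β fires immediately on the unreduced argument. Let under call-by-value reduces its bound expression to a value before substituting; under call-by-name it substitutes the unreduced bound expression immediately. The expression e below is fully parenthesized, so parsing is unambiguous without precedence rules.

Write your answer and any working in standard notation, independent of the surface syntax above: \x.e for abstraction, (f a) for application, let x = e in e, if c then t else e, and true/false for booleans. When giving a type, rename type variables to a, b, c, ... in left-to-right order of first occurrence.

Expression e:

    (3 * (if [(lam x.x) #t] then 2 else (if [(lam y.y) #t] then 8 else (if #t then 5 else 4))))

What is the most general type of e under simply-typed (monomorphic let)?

Answer: Int

Trace:
  unify Int ~ Int
x : a
\x._ : a -> a
  unify a -> a ~ Bool -> b
  unify a ~ Bool
  unify Bool ~ b
_ _ : Bool
  unify Bool ~ Bool
y : c
\y._ : c -> c
  unify c -> c ~ Bool -> d
  unify c ~ Bool
  unify Bool ~ d
_ _ : Bool
  unify Bool ~ Bool
  unify Bool ~ Bool
  unify Int ~ Int
  unify Int ~ Int
  unify Int ~ Int
  unify Int ~ Int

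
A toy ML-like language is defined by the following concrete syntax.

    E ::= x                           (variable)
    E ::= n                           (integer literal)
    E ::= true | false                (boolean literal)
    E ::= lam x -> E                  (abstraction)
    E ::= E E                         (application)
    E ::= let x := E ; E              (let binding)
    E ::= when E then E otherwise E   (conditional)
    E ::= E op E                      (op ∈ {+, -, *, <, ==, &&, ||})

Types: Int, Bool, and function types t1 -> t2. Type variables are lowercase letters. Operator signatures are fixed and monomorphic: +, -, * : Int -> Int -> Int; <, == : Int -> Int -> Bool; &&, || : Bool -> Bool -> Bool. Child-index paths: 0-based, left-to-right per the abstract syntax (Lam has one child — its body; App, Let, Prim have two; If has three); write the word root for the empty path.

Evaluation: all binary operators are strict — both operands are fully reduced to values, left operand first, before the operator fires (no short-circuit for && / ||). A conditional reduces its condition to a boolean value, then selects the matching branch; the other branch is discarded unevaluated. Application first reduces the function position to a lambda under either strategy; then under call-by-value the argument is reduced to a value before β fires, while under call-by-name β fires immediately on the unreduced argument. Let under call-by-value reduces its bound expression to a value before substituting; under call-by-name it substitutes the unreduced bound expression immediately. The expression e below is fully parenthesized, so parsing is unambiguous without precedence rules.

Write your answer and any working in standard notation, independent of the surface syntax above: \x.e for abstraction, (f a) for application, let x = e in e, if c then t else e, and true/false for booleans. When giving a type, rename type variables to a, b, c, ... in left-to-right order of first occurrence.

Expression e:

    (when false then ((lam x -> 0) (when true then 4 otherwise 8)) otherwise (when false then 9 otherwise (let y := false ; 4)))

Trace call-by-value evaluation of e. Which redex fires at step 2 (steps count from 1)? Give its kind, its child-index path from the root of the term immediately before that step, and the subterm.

Answer: if at root : (if false then 9 else (let y = false in 4))

Derivation:
step 0: (if false then ((\x.0) (if true then 4 else 8)) else (if false then 9 else (let y = false in 4)))
step 1: [if@root] (if false then 9 else (let y = false in 4))
step 2: [if@root] (let y = false in 4)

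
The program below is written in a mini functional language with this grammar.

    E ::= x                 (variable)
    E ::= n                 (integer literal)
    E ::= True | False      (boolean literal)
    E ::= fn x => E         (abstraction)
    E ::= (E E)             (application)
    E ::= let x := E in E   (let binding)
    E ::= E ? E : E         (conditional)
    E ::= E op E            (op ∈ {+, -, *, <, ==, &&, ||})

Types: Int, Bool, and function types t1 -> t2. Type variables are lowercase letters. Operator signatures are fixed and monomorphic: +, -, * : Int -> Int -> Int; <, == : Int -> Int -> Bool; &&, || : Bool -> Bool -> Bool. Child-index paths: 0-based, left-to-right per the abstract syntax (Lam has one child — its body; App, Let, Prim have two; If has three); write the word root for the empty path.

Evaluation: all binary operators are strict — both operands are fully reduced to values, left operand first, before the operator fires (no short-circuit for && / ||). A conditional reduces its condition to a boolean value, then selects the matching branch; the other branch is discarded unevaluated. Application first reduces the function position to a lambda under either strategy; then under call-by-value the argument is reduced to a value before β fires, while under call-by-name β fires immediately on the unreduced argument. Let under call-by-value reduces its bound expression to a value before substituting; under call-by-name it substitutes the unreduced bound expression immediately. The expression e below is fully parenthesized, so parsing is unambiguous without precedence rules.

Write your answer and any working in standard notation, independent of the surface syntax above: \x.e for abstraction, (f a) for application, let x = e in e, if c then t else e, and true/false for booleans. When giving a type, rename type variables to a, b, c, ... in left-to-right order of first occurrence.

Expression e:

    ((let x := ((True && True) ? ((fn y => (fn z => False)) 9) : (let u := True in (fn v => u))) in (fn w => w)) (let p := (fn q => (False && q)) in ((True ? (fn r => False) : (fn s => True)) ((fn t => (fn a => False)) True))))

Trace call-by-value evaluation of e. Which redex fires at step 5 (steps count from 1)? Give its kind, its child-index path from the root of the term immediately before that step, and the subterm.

Working:
step 0: ((let x = (if (true && true) then ((\y.(\z.false)) 9) else (let u = true in (\v.u))) in (\w.w)) (let p = (\q.(false && q)) in ((if true then (\r.false) else (\s.true)) ((\t.(\a.false)) true))))
step 1: [delta@0.0.0] ((let x = (if true then ((\y.(\z.false)) 9) else (let u = true in (\v.u))) in (\w.w)) (let p = (\q.(false && q)) in ((if true then (\r.false) else (\s.true)) ((\t.(\a.false)) true))))
step 2: [if@0.0] ((let x = ((\y.(\z.false)) 9) in (\w.w)) (let p = (\q.(false && q)) in ((if true then (\r.false) else (\s.true)) ((\t.(\a.false)) true))))
step 3: [beta@0.0] ((let x = (\z.false) in (\w.w)) (let p = (\q.(false && q)) in ((if true then (\r.false) else (\s.true)) ((\t.(\a.false)) true))))
step 4: [let@0] ((\w.w) (let p = (\q.(false && q)) in ((if true then (\r.false) else (\s.true)) ((\t.(\a.false)) true))))
step 5: [let@1] ((\w.w) ((if true then (\r.false) else (\s.true)) ((\t.(\a.false)) true)))

Answer: let at 1 : (let p = (\q.(false && q)) in ((if true then (\r.false) else (\s.true)) ((\t.(\a.false)) true)))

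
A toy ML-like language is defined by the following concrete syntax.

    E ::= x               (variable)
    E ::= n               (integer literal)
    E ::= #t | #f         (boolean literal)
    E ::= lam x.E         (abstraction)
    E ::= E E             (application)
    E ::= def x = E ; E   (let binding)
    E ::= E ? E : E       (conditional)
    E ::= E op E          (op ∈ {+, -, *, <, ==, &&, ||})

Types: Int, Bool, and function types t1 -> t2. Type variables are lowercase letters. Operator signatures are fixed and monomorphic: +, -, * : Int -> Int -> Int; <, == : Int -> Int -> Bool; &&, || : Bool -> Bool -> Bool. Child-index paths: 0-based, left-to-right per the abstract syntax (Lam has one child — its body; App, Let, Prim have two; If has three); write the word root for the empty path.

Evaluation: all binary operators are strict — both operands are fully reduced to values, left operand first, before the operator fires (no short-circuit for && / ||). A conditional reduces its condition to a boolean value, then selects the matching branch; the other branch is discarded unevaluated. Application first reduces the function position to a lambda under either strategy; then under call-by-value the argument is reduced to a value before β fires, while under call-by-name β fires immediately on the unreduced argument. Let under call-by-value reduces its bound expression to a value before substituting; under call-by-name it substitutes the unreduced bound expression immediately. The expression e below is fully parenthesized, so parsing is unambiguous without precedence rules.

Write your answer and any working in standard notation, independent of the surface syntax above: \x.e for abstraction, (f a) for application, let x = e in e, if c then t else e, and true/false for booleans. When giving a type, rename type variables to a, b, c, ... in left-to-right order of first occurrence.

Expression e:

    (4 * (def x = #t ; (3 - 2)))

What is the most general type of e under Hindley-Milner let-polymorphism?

Derivation:
  unify Int ~ Int
let x : Bool
  unify Int ~ Int
  unify Int ~ Int
  unify Int ~ Int

Answer: Int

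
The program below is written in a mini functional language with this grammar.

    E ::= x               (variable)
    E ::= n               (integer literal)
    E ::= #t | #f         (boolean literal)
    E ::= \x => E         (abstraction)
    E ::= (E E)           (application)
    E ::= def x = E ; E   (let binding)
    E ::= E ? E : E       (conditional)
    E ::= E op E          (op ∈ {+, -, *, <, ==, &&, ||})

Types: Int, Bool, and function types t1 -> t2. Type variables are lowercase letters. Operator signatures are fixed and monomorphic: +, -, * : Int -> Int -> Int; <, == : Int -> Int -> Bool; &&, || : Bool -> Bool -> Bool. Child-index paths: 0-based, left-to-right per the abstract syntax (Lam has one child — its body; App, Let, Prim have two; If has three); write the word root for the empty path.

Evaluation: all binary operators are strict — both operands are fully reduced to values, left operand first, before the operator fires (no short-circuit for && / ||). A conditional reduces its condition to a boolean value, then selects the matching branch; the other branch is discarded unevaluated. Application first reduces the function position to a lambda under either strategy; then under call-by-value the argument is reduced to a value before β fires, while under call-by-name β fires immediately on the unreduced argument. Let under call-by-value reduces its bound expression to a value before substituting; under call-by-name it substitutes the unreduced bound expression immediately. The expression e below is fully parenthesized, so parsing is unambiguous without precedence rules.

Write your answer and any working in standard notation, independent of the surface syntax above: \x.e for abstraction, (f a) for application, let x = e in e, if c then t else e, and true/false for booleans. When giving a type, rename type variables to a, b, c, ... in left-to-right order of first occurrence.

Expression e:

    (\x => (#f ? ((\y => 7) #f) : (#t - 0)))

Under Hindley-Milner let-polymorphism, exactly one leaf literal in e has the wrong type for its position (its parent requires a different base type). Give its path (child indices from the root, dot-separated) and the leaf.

Answer: 0.2.0 : true

Derivation:
  unify Bool ~ Bool
\y._ : b -> Int
  unify b -> Int ~ Bool -> c
  unify b ~ Bool
  unify Int ~ c
_ _ : Int
  unify Bool ~ Int
  FAIL: mismatch Bool ~ Int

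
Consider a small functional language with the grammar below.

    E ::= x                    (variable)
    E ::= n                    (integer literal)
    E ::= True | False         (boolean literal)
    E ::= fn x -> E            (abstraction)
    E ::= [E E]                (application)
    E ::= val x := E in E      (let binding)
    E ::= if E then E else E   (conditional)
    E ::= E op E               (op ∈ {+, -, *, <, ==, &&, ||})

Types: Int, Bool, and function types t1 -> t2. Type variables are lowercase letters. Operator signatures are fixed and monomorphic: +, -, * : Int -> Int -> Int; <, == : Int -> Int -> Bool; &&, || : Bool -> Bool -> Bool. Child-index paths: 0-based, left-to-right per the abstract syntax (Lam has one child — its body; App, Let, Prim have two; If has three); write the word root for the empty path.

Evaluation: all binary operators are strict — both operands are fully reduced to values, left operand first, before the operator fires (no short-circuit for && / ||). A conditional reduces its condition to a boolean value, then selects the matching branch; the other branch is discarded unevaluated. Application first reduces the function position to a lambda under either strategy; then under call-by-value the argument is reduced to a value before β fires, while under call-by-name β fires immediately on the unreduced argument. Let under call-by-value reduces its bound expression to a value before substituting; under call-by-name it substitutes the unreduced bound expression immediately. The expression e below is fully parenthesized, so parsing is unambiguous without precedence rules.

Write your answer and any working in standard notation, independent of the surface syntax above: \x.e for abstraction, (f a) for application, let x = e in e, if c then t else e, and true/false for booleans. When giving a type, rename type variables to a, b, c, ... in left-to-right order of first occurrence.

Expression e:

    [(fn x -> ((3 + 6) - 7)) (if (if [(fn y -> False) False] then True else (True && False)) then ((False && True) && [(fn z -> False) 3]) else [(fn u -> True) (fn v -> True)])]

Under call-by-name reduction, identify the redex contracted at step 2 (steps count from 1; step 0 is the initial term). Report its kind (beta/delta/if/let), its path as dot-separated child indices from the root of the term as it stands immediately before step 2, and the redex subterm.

Working:
step 0: ((\x.((3 + 6) - 7)) (if (if ((\y.false) false) then true else (true && false)) then ((false && true) && ((\z.false) 3)) else ((\u.true) (\v.true))))
step 1: [beta@root] ((3 + 6) - 7)
step 2: [delta@0] (9 - 7)

Answer: delta at 0 : (3 + 6)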